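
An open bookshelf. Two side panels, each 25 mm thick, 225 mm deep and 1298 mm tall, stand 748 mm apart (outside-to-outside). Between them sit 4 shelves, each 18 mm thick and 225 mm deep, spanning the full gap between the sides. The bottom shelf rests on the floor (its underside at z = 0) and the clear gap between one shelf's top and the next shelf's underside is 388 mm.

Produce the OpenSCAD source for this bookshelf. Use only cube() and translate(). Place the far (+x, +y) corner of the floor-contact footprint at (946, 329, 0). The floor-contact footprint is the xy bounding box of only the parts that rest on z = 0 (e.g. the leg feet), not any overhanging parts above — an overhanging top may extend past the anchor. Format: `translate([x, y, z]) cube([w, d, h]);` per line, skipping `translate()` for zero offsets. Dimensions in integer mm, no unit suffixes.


translate([198, 104, 0]) cube([25, 225, 1298]);
translate([921, 104, 0]) cube([25, 225, 1298]);
translate([223, 104, 0]) cube([698, 225, 18]);
translate([223, 104, 406]) cube([698, 225, 18]);
translate([223, 104, 812]) cube([698, 225, 18]);
translate([223, 104, 1218]) cube([698, 225, 18]);


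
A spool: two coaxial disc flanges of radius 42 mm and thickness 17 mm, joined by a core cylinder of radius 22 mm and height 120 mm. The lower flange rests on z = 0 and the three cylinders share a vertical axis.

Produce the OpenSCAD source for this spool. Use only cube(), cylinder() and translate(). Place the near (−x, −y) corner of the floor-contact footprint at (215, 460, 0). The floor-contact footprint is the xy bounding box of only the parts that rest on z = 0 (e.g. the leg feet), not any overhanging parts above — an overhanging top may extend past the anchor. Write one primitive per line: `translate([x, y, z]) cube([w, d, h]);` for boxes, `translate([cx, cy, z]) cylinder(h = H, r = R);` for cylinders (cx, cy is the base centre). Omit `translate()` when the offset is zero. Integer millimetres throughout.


translate([257, 502, 0]) cylinder(h = 17, r = 42);
translate([257, 502, 17]) cylinder(h = 120, r = 22);
translate([257, 502, 137]) cylinder(h = 17, r = 42);


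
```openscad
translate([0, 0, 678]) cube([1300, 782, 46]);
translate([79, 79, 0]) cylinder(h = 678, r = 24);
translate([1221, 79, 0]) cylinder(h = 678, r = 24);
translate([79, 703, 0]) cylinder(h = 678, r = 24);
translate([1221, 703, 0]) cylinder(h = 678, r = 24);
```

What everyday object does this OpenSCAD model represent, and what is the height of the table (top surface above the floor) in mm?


A table. The table height is 724 mm.

A 1300×782×46 slab sits at z = 678 on four Ø48 mm round legs — a table. The top surface is at 678 + 46 = 724 mm.


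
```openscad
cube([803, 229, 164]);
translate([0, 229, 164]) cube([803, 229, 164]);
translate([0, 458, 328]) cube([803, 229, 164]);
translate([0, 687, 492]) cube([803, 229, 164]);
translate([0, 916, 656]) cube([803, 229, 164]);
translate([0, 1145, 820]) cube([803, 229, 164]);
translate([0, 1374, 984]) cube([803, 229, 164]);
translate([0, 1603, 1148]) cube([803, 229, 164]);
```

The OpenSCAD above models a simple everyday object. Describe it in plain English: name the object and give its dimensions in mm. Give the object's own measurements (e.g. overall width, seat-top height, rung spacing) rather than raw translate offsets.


A straight staircase of 8 solid steps. Each step is 803 mm wide (x), 229 mm deep (y, the going) and 164 mm tall (the rise). The first step rests on the floor; each subsequent step sits one going further in +y and one rise higher in +z, directly behind and above the previous step with no overlap.


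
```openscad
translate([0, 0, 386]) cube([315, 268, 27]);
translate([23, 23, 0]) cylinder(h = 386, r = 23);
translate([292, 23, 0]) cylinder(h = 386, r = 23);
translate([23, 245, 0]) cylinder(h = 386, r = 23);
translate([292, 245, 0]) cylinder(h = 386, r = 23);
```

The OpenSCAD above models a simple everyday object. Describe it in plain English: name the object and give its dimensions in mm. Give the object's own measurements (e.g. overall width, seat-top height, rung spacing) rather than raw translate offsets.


A simple wooden stool: a rectangular seat 315 mm (x) by 268 mm (y), 27 mm thick, top face at z = 413 mm, on four round legs, each 46 mm in diameter. The legs rest on z = 0, each leg's axis is inset half a diameter from the nearest pair of seat edges (so the leg's bounding box is flush with the corner).


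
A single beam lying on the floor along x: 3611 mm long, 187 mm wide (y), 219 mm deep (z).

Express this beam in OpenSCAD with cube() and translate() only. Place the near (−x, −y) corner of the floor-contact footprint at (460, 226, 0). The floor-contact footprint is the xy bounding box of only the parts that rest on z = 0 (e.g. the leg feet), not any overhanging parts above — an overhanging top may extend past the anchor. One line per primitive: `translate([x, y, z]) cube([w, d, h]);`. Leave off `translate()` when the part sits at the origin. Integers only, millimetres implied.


translate([460, 226, 0]) cube([3611, 187, 219]);


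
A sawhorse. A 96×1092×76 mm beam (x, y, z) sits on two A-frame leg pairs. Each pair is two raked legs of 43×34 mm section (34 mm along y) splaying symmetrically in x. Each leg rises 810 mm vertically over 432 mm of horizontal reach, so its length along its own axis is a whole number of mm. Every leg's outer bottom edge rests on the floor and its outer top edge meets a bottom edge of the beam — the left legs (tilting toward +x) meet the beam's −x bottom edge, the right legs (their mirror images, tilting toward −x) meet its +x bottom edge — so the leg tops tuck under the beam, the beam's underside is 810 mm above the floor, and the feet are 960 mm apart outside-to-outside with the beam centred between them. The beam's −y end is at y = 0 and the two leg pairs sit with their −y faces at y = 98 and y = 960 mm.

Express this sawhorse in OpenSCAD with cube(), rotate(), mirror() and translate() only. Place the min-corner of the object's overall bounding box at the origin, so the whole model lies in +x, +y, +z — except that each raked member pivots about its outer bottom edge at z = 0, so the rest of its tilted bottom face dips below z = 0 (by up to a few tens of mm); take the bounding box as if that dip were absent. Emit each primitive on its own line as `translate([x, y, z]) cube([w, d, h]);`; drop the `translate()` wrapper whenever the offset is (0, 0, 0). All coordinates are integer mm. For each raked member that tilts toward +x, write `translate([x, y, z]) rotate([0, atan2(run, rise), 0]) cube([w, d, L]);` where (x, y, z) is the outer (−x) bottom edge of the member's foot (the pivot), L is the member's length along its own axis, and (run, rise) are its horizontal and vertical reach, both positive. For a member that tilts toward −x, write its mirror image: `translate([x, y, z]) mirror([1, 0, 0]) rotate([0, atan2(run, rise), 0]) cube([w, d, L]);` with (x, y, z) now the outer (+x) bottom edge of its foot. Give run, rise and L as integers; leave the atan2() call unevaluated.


translate([432, 0, 810]) cube([96, 1092, 76]);
translate([0, 98, 0]) rotate([0, atan2(432, 810), 0]) cube([43, 34, 918]);
translate([960, 98, 0]) mirror([1, 0, 0]) rotate([0, atan2(432, 810), 0]) cube([43, 34, 918]);
translate([0, 960, 0]) rotate([0, atan2(432, 810), 0]) cube([43, 34, 918]);
translate([960, 960, 0]) mirror([1, 0, 0]) rotate([0, atan2(432, 810), 0]) cube([43, 34, 918]);


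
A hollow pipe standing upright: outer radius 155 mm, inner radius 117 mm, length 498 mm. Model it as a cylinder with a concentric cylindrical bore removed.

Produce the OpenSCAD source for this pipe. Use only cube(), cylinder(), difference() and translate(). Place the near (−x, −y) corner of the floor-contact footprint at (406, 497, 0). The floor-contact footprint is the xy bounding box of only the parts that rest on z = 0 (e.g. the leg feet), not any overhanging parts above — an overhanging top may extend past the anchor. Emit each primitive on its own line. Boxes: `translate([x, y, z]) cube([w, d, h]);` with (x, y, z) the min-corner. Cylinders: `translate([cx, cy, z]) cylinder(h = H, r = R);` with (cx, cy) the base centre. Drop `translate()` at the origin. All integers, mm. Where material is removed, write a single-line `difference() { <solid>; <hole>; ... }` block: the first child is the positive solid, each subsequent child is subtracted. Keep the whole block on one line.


difference() { translate([561, 652, 0]) cylinder(h = 498, r = 155); translate([561, 652, 0]) cylinder(h = 498, r = 117); }


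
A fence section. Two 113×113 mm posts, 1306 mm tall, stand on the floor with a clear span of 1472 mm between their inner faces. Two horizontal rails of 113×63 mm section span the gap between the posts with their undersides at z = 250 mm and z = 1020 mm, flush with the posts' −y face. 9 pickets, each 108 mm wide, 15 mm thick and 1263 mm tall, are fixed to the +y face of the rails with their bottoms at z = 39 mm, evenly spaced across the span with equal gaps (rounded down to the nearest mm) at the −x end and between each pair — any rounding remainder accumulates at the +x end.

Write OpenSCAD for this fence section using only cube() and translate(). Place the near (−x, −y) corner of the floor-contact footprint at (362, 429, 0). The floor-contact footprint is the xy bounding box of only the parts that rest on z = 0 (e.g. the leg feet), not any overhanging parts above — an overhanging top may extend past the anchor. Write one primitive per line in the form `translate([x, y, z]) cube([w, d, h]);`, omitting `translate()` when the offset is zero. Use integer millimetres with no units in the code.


translate([362, 429, 0]) cube([113, 113, 1306]);
translate([1947, 429, 0]) cube([113, 113, 1306]);
translate([475, 429, 250]) cube([1472, 113, 63]);
translate([475, 429, 1020]) cube([1472, 113, 63]);
translate([525, 542, 39]) cube([108, 15, 1263]);
translate([683, 542, 39]) cube([108, 15, 1263]);
translate([841, 542, 39]) cube([108, 15, 1263]);
translate([999, 542, 39]) cube([108, 15, 1263]);
translate([1157, 542, 39]) cube([108, 15, 1263]);
translate([1315, 542, 39]) cube([108, 15, 1263]);
translate([1473, 542, 39]) cube([108, 15, 1263]);
translate([1631, 542, 39]) cube([108, 15, 1263]);
translate([1789, 542, 39]) cube([108, 15, 1263]);


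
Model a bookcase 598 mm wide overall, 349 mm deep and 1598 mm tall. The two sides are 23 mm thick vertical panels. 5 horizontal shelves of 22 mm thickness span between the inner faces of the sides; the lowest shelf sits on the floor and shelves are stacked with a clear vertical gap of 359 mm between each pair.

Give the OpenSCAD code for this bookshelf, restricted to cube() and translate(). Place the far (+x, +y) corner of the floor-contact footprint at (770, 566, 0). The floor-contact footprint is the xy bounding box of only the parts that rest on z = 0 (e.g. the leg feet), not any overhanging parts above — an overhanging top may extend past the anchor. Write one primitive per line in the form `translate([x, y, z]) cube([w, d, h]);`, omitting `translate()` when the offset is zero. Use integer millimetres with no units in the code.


translate([172, 217, 0]) cube([23, 349, 1598]);
translate([747, 217, 0]) cube([23, 349, 1598]);
translate([195, 217, 0]) cube([552, 349, 22]);
translate([195, 217, 381]) cube([552, 349, 22]);
translate([195, 217, 762]) cube([552, 349, 22]);
translate([195, 217, 1143]) cube([552, 349, 22]);
translate([195, 217, 1524]) cube([552, 349, 22]);


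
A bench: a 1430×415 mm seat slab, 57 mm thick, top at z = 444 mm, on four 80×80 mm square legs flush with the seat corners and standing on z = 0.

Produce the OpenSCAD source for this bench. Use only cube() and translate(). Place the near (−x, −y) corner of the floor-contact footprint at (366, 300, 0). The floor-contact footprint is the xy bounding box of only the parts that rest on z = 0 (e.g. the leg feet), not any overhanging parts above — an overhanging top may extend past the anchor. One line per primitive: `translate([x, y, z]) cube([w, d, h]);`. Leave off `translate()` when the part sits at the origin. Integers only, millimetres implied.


// leg_h = 444 − 57 = 387
translate([366, 300, 387]) cube([1430, 415, 57]);
translate([366, 300, 0]) cube([80, 80, 387]);
translate([366, 635, 0]) cube([80, 80, 387]);
translate([1716, 300, 0]) cube([80, 80, 387]);
translate([1716, 635, 0]) cube([80, 80, 387]);


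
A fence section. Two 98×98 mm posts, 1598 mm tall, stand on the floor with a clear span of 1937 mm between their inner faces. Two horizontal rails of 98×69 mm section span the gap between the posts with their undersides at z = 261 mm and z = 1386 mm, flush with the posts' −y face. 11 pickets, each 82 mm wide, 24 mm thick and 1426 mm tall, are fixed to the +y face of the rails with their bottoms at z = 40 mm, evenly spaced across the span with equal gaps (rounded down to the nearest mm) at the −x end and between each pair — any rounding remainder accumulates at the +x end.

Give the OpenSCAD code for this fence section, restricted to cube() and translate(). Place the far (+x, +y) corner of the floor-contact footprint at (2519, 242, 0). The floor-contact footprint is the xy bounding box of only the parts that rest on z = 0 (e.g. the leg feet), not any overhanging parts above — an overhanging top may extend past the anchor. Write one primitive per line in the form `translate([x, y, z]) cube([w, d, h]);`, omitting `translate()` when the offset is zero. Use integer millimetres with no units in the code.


translate([386, 144, 0]) cube([98, 98, 1598]);
translate([2421, 144, 0]) cube([98, 98, 1598]);
translate([484, 144, 261]) cube([1937, 98, 69]);
translate([484, 144, 1386]) cube([1937, 98, 69]);
translate([570, 242, 40]) cube([82, 24, 1426]);
translate([738, 242, 40]) cube([82, 24, 1426]);
translate([906, 242, 40]) cube([82, 24, 1426]);
translate([1074, 242, 40]) cube([82, 24, 1426]);
translate([1242, 242, 40]) cube([82, 24, 1426]);
translate([1410, 242, 40]) cube([82, 24, 1426]);
translate([1578, 242, 40]) cube([82, 24, 1426]);
translate([1746, 242, 40]) cube([82, 24, 1426]);
translate([1914, 242, 40]) cube([82, 24, 1426]);
translate([2082, 242, 40]) cube([82, 24, 1426]);
translate([2250, 242, 40]) cube([82, 24, 1426]);


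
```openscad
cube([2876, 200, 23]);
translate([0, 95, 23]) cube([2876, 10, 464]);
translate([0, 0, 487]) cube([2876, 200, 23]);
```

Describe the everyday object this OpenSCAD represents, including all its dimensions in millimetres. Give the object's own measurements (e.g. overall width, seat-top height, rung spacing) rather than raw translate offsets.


An I-beam lying along x, 2876 mm long. Overall section height 510 mm. Two flanges 200 mm wide (y) and 23 mm thick, one on the floor and one at the top; a web 10 mm thick runs between them, centred on the flange width.


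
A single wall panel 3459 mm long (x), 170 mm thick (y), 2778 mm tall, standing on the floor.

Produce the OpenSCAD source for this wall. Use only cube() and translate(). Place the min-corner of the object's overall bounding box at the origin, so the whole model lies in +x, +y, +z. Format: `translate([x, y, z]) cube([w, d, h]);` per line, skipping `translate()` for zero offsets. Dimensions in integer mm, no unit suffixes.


cube([3459, 170, 2778]);


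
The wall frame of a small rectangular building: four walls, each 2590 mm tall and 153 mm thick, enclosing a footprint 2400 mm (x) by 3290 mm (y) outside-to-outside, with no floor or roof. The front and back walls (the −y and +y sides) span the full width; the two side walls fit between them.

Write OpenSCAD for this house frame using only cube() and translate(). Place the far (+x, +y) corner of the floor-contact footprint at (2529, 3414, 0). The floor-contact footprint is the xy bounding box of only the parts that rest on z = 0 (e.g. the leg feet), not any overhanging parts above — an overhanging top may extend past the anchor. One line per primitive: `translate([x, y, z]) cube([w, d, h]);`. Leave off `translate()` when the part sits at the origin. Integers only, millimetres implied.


translate([129, 124, 0]) cube([2400, 153, 2590]);
translate([129, 3261, 0]) cube([2400, 153, 2590]);
translate([129, 277, 0]) cube([153, 2984, 2590]);
translate([2376, 277, 0]) cube([153, 2984, 2590]);


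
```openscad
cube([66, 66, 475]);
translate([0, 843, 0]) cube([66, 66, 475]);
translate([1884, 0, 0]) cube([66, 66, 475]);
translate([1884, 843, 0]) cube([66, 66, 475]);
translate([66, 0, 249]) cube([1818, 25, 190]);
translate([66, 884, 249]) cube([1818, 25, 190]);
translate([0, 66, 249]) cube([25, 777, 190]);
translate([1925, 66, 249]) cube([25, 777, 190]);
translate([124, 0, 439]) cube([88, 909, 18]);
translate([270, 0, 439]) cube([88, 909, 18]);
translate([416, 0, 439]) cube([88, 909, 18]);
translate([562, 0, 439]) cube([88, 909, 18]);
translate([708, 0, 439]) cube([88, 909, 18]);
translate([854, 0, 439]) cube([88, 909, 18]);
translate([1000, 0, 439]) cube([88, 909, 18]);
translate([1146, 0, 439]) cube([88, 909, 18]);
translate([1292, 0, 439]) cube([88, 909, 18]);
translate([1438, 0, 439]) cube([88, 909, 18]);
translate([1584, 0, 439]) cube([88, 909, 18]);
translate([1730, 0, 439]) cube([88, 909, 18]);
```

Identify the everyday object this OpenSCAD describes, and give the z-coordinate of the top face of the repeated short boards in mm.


A bed frame. The slat-top height is 457 mm.

Four posts, four rails, and a row of slats — a bed frame. Slats sit on the rails at z = 249 + 190 = 439; with slat thickness 18, the top is 457 mm.


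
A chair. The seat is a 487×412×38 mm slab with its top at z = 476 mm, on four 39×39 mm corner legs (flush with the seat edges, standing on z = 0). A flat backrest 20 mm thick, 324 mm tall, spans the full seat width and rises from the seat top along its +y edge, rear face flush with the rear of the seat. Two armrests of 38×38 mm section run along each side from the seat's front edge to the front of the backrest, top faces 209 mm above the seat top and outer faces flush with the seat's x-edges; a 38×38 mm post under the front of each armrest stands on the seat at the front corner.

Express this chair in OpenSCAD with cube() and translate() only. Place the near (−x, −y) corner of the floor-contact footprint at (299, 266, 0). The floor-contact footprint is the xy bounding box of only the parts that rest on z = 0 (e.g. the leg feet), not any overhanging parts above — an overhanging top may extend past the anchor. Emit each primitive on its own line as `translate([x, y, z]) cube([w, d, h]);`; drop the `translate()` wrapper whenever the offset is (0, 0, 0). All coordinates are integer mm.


translate([299, 266, 438]) cube([487, 412, 38]);
translate([299, 266, 0]) cube([39, 39, 438]);
translate([747, 266, 0]) cube([39, 39, 438]);
translate([299, 639, 0]) cube([39, 39, 438]);
translate([747, 639, 0]) cube([39, 39, 438]);
translate([299, 658, 476]) cube([487, 20, 324]);
translate([299, 266, 647]) cube([38, 392, 38]);
translate([748, 266, 647]) cube([38, 392, 38]);
translate([299, 266, 476]) cube([38, 38, 171]);
translate([748, 266, 476]) cube([38, 38, 171]);


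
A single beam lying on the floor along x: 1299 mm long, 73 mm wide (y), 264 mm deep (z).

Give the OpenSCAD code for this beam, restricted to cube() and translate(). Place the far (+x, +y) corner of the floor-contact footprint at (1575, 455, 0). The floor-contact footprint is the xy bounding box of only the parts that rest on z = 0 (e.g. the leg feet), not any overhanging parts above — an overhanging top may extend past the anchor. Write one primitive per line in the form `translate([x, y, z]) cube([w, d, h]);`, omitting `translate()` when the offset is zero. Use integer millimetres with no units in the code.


translate([276, 382, 0]) cube([1299, 73, 264]);


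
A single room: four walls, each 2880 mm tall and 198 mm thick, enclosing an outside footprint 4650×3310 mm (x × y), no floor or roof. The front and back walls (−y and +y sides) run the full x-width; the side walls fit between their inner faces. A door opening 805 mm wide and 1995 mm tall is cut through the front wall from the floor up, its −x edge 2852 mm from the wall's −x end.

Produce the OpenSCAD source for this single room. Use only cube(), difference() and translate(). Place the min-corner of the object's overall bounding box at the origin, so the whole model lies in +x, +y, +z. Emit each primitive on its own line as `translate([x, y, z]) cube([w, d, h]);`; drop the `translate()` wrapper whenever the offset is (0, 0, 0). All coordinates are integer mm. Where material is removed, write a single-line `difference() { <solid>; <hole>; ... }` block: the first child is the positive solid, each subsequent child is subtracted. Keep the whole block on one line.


difference() { cube([4650, 198, 2880]); translate([2852, 0, 0]) cube([805, 198, 1995]); }
translate([0, 3112, 0]) cube([4650, 198, 2880]);
translate([0, 198, 0]) cube([198, 2914, 2880]);
translate([4452, 198, 0]) cube([198, 2914, 2880]);


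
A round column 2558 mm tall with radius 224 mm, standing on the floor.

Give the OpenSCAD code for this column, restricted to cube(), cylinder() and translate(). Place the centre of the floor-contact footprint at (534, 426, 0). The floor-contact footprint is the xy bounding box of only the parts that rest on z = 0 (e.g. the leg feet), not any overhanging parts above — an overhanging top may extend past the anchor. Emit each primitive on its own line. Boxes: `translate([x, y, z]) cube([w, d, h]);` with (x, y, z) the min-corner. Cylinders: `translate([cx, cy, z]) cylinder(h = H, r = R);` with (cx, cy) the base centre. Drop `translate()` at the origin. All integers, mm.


translate([534, 426, 0]) cylinder(h = 2558, r = 224);


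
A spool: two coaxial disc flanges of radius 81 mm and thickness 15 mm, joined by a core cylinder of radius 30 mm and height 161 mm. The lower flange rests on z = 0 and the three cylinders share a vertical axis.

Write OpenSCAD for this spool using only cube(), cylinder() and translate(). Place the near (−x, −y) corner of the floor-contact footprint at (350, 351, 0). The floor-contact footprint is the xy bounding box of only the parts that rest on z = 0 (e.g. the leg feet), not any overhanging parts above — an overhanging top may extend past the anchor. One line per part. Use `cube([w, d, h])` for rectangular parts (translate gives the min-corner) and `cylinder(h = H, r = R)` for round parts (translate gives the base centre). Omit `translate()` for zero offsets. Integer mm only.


translate([431, 432, 0]) cylinder(h = 15, r = 81);
translate([431, 432, 15]) cylinder(h = 161, r = 30);
translate([431, 432, 176]) cylinder(h = 15, r = 81);


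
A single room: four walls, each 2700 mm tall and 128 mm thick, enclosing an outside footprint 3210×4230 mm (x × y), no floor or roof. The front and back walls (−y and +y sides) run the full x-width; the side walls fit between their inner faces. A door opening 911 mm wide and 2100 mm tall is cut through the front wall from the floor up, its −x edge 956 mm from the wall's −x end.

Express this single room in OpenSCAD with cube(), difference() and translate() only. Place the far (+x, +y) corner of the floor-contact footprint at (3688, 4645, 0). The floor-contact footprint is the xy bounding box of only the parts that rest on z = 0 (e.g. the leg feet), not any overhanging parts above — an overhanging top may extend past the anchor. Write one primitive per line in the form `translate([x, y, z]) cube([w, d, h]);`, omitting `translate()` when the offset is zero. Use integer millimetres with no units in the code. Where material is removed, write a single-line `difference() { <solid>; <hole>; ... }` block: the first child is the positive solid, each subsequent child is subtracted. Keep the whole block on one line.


difference() { translate([478, 415, 0]) cube([3210, 128, 2700]); translate([1434, 415, 0]) cube([911, 128, 2100]); }
translate([478, 4517, 0]) cube([3210, 128, 2700]);
translate([478, 543, 0]) cube([128, 3974, 2700]);
translate([3560, 543, 0]) cube([128, 3974, 2700]);


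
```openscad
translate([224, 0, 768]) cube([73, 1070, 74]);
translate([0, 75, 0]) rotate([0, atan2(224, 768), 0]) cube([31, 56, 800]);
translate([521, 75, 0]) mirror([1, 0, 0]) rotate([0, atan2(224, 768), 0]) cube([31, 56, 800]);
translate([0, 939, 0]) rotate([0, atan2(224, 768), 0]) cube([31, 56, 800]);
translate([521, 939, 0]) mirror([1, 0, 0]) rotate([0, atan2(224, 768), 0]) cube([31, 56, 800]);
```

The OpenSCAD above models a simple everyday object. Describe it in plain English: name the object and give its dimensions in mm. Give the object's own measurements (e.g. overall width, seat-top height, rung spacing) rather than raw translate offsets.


A sawhorse. A 73×1070×74 mm beam (x, y, z) sits on two A-frame leg pairs. Each pair is two raked legs of 31×56 mm section (56 mm along y) splaying symmetrically in x. Each leg rises 768 mm vertically over 224 mm of horizontal reach and is 800 mm long along its own axis. Every leg's outer bottom edge rests on the floor and its outer top edge meets a bottom edge of the beam — the left legs (tilting toward +x) meet the beam's −x bottom edge, the right legs (their mirror images, tilting toward −x) meet its +x bottom edge — so the leg tops tuck under the beam, the beam's underside is 768 mm above the floor, and the feet are 521 mm apart outside-to-outside with the beam centred between them. The two leg pairs are set in 75 mm from either end of the beam.


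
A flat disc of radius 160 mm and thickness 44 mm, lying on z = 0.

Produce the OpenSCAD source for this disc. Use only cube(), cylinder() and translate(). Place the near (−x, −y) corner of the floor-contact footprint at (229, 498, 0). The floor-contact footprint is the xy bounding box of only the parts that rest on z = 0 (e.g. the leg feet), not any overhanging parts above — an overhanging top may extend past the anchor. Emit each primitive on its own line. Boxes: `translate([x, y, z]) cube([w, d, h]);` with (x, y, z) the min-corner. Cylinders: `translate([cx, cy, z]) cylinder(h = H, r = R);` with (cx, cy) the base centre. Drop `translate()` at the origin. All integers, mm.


translate([389, 658, 0]) cylinder(h = 44, r = 160);


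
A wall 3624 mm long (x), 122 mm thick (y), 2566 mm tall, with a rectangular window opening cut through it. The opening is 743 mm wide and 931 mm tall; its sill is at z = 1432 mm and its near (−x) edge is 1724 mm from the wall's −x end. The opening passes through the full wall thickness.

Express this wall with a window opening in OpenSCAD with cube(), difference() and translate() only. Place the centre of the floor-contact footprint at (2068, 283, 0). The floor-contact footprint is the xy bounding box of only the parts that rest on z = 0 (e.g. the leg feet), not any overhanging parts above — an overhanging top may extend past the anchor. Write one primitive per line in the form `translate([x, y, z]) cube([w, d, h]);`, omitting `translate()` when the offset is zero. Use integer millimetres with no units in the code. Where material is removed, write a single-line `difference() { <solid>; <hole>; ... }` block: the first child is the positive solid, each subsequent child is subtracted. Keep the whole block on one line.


difference() { translate([256, 222, 0]) cube([3624, 122, 2566]); translate([1980, 222, 1432]) cube([743, 122, 931]); }


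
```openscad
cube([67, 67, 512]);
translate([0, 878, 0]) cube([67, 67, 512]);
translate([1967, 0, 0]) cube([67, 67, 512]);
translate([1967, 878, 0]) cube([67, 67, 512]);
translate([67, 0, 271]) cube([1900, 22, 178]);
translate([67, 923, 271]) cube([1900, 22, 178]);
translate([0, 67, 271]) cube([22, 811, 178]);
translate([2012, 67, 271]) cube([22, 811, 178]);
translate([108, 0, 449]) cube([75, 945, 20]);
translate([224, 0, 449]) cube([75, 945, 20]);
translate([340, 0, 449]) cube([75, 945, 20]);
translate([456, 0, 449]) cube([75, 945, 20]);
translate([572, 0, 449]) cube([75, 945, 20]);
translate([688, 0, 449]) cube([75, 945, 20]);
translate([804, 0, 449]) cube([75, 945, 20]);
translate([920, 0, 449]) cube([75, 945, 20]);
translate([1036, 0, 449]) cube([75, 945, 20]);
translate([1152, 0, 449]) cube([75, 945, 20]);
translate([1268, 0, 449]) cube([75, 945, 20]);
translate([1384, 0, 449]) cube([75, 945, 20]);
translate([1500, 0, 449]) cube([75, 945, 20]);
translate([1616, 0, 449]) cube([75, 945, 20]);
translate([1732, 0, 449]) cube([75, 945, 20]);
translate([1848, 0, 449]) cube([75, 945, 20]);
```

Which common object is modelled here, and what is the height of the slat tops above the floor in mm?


A bed frame. The slat-top height is 469 mm.

Four posts, four rails, and a row of slats — a bed frame. Slats sit on the rails at z = 271 + 178 = 449; with slat thickness 20, the top is 469 mm.


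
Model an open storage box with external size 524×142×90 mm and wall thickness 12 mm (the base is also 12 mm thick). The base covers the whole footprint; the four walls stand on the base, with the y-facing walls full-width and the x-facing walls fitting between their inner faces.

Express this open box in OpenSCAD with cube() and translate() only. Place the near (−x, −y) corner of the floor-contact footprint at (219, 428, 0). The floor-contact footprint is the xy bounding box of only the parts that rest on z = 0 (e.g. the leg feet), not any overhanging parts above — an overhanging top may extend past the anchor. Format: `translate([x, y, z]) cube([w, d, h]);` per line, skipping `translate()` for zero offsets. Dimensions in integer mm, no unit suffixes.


translate([219, 428, 0]) cube([524, 142, 12]);
translate([219, 428, 12]) cube([524, 12, 78]);
translate([219, 558, 12]) cube([524, 12, 78]);
translate([219, 440, 12]) cube([12, 118, 78]);
translate([731, 440, 12]) cube([12, 118, 78]);


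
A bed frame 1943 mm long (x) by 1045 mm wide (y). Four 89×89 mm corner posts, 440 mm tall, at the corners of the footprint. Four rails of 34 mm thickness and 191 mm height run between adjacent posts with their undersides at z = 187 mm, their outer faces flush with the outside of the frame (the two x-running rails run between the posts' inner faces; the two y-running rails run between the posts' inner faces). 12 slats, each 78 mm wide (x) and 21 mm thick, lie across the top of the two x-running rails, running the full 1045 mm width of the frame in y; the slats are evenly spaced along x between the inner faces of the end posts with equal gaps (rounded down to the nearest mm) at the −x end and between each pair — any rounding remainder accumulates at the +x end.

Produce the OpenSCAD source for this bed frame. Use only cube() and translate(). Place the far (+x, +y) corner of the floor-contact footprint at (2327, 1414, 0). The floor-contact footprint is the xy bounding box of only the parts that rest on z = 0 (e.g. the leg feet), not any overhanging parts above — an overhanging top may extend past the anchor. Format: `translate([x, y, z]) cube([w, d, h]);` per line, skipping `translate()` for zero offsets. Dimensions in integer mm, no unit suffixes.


translate([384, 369, 0]) cube([89, 89, 440]);
translate([384, 1325, 0]) cube([89, 89, 440]);
translate([2238, 369, 0]) cube([89, 89, 440]);
translate([2238, 1325, 0]) cube([89, 89, 440]);
translate([473, 369, 187]) cube([1765, 34, 191]);
translate([473, 1380, 187]) cube([1765, 34, 191]);
translate([384, 458, 187]) cube([34, 867, 191]);
translate([2293, 458, 187]) cube([34, 867, 191]);
translate([536, 369, 378]) cube([78, 1045, 21]);
translate([677, 369, 378]) cube([78, 1045, 21]);
translate([818, 369, 378]) cube([78, 1045, 21]);
translate([959, 369, 378]) cube([78, 1045, 21]);
translate([1100, 369, 378]) cube([78, 1045, 21]);
translate([1241, 369, 378]) cube([78, 1045, 21]);
translate([1382, 369, 378]) cube([78, 1045, 21]);
translate([1523, 369, 378]) cube([78, 1045, 21]);
translate([1664, 369, 378]) cube([78, 1045, 21]);
translate([1805, 369, 378]) cube([78, 1045, 21]);
translate([1946, 369, 378]) cube([78, 1045, 21]);
translate([2087, 369, 378]) cube([78, 1045, 21]);


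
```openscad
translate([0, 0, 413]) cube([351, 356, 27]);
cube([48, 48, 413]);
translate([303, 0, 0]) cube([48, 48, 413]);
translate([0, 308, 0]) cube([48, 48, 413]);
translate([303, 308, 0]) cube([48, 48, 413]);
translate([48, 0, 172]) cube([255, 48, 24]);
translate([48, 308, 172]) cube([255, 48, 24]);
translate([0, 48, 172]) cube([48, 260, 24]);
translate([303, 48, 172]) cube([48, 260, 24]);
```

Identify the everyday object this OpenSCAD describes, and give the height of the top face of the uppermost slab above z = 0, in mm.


A stool. The seat height is 440 mm.

A 351×356×27 slab at z = 413 on four corner posts — a stool. The seat top is 413 + 27 = 440 mm.


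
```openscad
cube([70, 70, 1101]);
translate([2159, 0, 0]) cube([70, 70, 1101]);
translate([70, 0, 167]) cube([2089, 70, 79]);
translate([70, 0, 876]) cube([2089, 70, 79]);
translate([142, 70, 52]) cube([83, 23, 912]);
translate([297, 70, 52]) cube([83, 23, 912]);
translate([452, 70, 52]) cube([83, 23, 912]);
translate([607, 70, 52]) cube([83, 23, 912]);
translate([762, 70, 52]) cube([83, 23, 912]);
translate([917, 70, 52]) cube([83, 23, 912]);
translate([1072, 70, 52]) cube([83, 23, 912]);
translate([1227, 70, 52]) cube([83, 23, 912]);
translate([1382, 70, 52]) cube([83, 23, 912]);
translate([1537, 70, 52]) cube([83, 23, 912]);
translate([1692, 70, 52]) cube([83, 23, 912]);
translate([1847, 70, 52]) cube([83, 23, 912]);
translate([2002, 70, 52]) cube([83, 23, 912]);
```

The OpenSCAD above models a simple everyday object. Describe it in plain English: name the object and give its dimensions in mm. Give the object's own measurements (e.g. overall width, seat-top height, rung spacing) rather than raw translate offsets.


A fence section. Two 70×70 mm posts, 1101 mm tall, stand on the floor with a clear span of 2089 mm between their inner faces. Two horizontal rails of 70×79 mm section span the gap between the posts with their undersides at z = 167 mm and z = 876 mm, flush with the posts' −y face. 13 pickets, each 83 mm wide, 23 mm thick and 912 mm tall, are fixed to the +y face of the rails with their bottoms at z = 52 mm, spaced across the span with a 72 mm gap after the −x post and between neighbouring pickets, with 74 mm left before the +x post.


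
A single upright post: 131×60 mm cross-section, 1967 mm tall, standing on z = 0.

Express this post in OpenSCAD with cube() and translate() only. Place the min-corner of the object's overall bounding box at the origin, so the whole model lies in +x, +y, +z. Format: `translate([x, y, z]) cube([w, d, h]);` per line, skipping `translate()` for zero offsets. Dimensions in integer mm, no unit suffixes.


cube([131, 60, 1967]);


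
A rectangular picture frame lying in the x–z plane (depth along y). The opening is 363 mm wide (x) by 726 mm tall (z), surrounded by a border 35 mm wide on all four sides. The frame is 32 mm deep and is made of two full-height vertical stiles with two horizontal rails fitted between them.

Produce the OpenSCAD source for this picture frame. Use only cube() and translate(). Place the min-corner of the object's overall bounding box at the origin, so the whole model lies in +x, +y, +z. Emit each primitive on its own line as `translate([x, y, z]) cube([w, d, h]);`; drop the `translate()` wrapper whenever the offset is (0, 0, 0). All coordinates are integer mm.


cube([35, 32, 796]);
translate([398, 0, 0]) cube([35, 32, 796]);
translate([35, 0, 0]) cube([363, 32, 35]);
translate([35, 0, 761]) cube([363, 32, 35]);


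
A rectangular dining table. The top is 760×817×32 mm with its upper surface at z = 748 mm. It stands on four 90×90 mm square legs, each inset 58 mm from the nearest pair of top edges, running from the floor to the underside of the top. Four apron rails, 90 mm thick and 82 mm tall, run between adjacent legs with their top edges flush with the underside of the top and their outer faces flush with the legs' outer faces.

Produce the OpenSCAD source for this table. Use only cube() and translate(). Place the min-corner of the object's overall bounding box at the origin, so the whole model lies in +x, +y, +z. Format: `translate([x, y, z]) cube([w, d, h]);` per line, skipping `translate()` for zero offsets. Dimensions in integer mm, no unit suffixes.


translate([0, 0, 716]) cube([760, 817, 32]);
translate([58, 58, 0]) cube([90, 90, 716]);
translate([612, 58, 0]) cube([90, 90, 716]);
translate([58, 669, 0]) cube([90, 90, 716]);
translate([612, 669, 0]) cube([90, 90, 716]);
translate([148, 58, 634]) cube([464, 90, 82]);
translate([148, 669, 634]) cube([464, 90, 82]);
translate([58, 148, 634]) cube([90, 521, 82]);
translate([612, 148, 634]) cube([90, 521, 82]);


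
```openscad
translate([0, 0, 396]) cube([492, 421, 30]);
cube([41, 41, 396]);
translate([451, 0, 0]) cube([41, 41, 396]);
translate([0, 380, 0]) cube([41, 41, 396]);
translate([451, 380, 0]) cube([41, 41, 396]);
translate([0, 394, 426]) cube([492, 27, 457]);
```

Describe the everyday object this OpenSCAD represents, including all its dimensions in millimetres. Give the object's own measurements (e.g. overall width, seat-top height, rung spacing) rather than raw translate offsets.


A chair. The seat is a 492×421×30 mm slab with its top at z = 426 mm, on four 41×41 mm corner legs (flush with the seat edges, standing on z = 0). A flat backrest 27 mm thick, 457 mm tall, spans the full seat width and rises from the seat top along its +y edge, rear face flush with the rear of the seat.


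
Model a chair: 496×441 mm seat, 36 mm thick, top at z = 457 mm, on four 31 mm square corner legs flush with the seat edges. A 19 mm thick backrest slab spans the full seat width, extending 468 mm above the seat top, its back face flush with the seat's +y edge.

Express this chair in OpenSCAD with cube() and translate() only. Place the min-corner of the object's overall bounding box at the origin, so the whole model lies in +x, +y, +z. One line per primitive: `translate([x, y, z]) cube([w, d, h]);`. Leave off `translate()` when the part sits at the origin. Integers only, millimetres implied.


// leg_h = 457 - 36 = 421
translate([0, 0, 421]) cube([496, 441, 36]);
cube([31, 31, 421]);
translate([465, 0, 0]) cube([31, 31, 421]);
translate([0, 410, 0]) cube([31, 31, 421]);
translate([465, 410, 0]) cube([31, 31, 421]);
translate([0, 422, 457]) cube([496, 19, 468]);


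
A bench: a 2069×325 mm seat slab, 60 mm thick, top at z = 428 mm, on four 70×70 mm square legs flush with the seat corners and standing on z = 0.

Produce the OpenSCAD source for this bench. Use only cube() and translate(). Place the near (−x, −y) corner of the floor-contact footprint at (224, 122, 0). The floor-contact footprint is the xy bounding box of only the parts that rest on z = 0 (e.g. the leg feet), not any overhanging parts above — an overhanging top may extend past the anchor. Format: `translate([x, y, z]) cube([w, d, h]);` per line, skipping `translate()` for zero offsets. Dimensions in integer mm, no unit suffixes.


translate([224, 122, 368]) cube([2069, 325, 60]);
translate([224, 122, 0]) cube([70, 70, 368]);
translate([224, 377, 0]) cube([70, 70, 368]);
translate([2223, 122, 0]) cube([70, 70, 368]);
translate([2223, 377, 0]) cube([70, 70, 368]);


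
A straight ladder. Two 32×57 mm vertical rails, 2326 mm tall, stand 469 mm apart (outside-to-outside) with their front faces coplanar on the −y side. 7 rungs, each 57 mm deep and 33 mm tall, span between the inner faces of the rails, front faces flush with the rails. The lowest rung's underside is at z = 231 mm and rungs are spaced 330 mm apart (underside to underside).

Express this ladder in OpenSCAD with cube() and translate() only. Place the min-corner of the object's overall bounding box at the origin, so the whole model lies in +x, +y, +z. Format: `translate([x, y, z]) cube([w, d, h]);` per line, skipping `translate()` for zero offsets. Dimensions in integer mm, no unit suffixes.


// rung span = 469 - 2*32 = 405
// rung[k] z = 231 + k*330
cube([32, 57, 2326]);
translate([437, 0, 0]) cube([32, 57, 2326]);
translate([32, 0, 231]) cube([405, 57, 33]);
translate([32, 0, 561]) cube([405, 57, 33]);
translate([32, 0, 891]) cube([405, 57, 33]);
translate([32, 0, 1221]) cube([405, 57, 33]);
translate([32, 0, 1551]) cube([405, 57, 33]);
translate([32, 0, 1881]) cube([405, 57, 33]);
translate([32, 0, 2211]) cube([405, 57, 33]);
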